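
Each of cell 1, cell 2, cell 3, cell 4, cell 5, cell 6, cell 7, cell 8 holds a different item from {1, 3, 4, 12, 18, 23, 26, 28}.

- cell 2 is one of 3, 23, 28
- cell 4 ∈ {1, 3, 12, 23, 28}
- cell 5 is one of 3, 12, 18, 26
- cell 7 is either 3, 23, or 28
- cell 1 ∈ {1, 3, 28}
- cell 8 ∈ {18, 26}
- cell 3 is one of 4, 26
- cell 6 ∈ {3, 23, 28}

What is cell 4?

The 8 variables draw from only 8 values {1, 3, 4, 12, 18, 23, 26, 28}, so each is used; only cell 3 can be 4, hence cell 3 = 4.
The 3 variables cell 2, cell 6, cell 7 are confined to {3, 23, 28}, which locks those values in; drop them from cell 1, cell 4, cell 5.
That leaves cell 1 = 1. So cell 4 can't be 1.
So cell 4 = 12.

12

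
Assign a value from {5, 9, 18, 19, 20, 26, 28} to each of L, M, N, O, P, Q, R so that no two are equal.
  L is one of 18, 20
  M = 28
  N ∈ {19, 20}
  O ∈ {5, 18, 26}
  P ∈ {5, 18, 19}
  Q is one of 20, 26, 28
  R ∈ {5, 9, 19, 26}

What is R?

M must be 28 (only option left). Eliminate 28 elsewhere: Q.
The 6 still-open variables together cover exactly {5, 9, 18, 19, 20, 26} — 6 values for 6 variables — and 9 appears only in R's list, so R = 9.

9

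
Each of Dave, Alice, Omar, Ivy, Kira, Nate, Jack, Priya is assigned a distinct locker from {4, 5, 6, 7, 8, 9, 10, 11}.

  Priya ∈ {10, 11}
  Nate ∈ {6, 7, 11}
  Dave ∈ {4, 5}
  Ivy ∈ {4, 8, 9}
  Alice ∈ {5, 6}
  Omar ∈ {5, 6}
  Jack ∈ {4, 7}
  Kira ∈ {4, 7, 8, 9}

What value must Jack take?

The 8 variables draw from only 8 values {4, 5, 6, 7, 8, 9, 10, 11}, so each is used; only Priya can be 10, hence Priya = 10.
The 7 still-open variables together cover exactly {4, 5, 6, 7, 8, 9, 11} — 7 values for 7 variables — and 11 appears only in Nate's list, so Nate = 11.
Alice and Omar between them cover only {5, 6} — a naked pair. Remove those values from Dave.
Dave must be 4 (only option left). Eliminate 4 elsewhere: Ivy, Kira, Jack.
So Jack = 7.

7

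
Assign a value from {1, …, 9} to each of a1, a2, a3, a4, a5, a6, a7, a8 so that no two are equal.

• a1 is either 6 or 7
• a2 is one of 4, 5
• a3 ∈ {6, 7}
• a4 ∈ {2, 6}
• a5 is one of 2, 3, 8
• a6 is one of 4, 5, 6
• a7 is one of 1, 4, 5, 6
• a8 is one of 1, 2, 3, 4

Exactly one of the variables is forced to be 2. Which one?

Among the 8 variables, 8 fits only a5 (and all 8 values in {1, 2, 3, 4, 5, 6, 7, 8} must be used), so a5 = 8.
The 7 still-open variables draw from only 7 values {1, 2, 3, 4, 5, 6, 7}, so each is used; only a8 can be 3, hence a8 = 3.
Among the 6 still-open variables, 1 fits only a7 (and all 6 values in {1, 2, 4, 5, 6, 7} must be used), so a7 = 1.
Among the 5 still-open variables, 2 fits only a4 (and all 5 values in {2, 4, 5, 6, 7} must be used), so a4 = 2.

a4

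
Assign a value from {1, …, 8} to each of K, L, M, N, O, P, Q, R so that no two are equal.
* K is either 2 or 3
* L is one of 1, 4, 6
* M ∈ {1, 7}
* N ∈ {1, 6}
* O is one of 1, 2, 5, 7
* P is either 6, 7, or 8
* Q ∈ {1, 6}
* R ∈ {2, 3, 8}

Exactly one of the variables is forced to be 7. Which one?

Among the 8 variables, 4 fits only L (and all 8 values in {1, 2, 3, 4, 5, 6, 7, 8} must be used), so L = 4.
Among the 7 still-open variables, 5 fits only O (and all 7 values in {1, 2, 3, 5, 6, 7, 8} must be used), so O = 5.
N and Q between them cover only {1, 6} — a naked pair. Remove those values from M, P.
So 7 goes to M.

M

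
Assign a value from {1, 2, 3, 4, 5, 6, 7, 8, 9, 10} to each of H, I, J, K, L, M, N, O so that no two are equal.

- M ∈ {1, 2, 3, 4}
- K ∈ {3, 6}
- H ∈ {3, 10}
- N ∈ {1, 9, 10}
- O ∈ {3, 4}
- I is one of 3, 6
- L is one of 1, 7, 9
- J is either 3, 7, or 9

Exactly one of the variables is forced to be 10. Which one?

Among the 8 variables, 2 fits only M (and all 8 values in {1, 2, 3, 4, 6, 7, 9, 10} must be used), so M = 2.
The 7 still-open variables together cover exactly {1, 3, 4, 6, 7, 9, 10} — 7 values for 7 variables — and 4 appears only in O's list, so O = 4.
The 2 variables I and K are confined to {3, 6}, which locks those values in; drop them from H, J.
So 10 goes to H.

H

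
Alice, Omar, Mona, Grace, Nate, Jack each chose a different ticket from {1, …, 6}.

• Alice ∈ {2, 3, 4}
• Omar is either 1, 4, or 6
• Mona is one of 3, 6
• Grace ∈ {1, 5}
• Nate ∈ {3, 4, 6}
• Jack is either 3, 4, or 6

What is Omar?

The 6 variables draw from only 6 values {1, 2, 3, 4, 5, 6}, so each is used; only Alice can be 2, hence Alice = 2.
The 5 still-open variables draw from only 5 values {1, 3, 4, 5, 6}, so each is used; only Grace can be 5, hence Grace = 5.
The 4 still-open variables together cover exactly {1, 3, 4, 6} — 4 values for 4 variables — and 1 appears only in Omar's list, so Omar = 1.

1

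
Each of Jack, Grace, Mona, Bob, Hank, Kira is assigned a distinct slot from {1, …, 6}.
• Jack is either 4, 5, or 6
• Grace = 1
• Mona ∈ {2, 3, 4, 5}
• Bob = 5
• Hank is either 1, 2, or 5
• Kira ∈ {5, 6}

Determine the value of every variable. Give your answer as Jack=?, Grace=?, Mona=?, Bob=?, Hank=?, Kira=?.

Grace's domain is down to {1}, so Grace = 1. So Hank can't be 1.
Bob has just one choice, so Bob = 5. So Jack, Mona, Hank, Kira can't be 5.
Hank must be 2 (only option left). Eliminate 2 elsewhere: Mona.
Kira's domain is down to {6}, so Kira = 6. Eliminate 6 elsewhere: Jack.
Jack's domain is down to {4}, so Jack = 4. Remove 4 from Mona.
That leaves Mona = 3.

Jack=4, Grace=1, Mona=3, Bob=5, Hank=2, Kira=6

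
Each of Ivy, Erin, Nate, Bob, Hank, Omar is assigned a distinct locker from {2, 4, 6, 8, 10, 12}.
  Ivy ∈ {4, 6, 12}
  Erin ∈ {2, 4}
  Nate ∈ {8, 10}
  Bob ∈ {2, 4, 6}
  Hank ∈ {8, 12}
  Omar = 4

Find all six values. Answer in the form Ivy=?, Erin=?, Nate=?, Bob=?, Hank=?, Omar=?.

Ivy=12, Erin=2, Nate=10, Bob=6, Hank=8, Omar=4

Omar has just one choice, so Omar = 4. Eliminate 4 elsewhere: Ivy, Erin, Bob.
Erin must be 2 (only option left). So Bob can't be 2.
That leaves Bob = 6. So Ivy can't be 6.
Ivy's domain is down to {12}, so Ivy = 12. Remove 12 from Hank.
Hank's domain is down to {8}, so Hank = 8. Strike 8 from Nate.
That leaves Nate = 10.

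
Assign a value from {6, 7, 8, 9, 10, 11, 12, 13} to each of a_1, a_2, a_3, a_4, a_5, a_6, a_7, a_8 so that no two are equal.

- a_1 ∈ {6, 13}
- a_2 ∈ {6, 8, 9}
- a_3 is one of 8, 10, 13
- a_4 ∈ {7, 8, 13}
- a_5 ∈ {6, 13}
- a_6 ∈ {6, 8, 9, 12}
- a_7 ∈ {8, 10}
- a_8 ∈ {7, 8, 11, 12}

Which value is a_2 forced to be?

9

The 8 variables together cover exactly {6, 7, 8, 9, 10, 11, 12, 13} — 8 values for 8 variables — and 11 appears only in a_8's list, so a_8 = 11.
The 7 still-open variables together cover exactly {6, 7, 8, 9, 10, 12, 13} — 7 values for 7 variables — and 7 appears only in a_4's list, so a_4 = 7.
The 6 still-open variables together cover exactly {6, 8, 9, 10, 12, 13} — 6 values for 6 variables — and 12 appears only in a_6's list, so a_6 = 12.
The 5 still-open variables draw from only 5 values {6, 8, 9, 10, 13}, so each is used; only a_2 can be 9, hence a_2 = 9.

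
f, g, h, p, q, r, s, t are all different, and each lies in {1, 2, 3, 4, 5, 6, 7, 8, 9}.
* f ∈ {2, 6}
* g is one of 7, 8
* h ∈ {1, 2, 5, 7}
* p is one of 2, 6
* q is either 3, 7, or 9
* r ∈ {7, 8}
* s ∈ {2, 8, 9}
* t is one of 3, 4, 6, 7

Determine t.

f and p between them cover only {2, 6} — a naked pair. Remove those values from h, s, t.
The 2 variables g and r are confined to {7, 8}, which locks those values in; drop them from h, q, s, t.
That leaves s = 9. So q can't be 9.
q has just one choice, so q = 3. So t can't be 3.
So t = 4.

4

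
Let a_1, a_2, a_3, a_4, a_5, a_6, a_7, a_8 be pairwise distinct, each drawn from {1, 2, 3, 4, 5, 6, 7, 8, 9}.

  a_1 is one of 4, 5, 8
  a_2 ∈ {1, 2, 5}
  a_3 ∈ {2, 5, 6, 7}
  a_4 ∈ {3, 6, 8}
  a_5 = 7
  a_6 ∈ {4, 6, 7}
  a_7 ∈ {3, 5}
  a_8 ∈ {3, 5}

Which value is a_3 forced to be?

2

a_5's domain is down to {7}, so a_5 = 7. Remove 7 from a_3, a_6.
The 7 still-open variables draw from only 7 values {1, 2, 3, 4, 5, 6, 8}, so each is used; only a_2 can be 1, hence a_2 = 1.
The 6 still-open variables draw from only 6 values {2, 3, 4, 5, 6, 8}, so each is used; only a_3 can be 2, hence a_3 = 2.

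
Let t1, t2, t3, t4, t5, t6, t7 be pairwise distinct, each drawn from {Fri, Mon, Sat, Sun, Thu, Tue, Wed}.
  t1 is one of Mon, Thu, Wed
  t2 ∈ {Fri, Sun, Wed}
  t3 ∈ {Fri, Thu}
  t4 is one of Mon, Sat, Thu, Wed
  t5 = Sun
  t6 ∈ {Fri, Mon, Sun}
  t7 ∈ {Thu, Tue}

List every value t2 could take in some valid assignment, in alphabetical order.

Fri, Wed

t5's domain is down to {Sun}, so t5 = Sun. Strike Sun from t2, t6.
The 6 still-open variables draw from only 6 values {Fri, Mon, Sat, Thu, Tue, Wed}, so each is used; only t4 can be Sat, hence t4 = Sat.
The 5 still-open variables draw from only 5 values {Fri, Mon, Thu, Tue, Wed}, so each is used; only t7 can be Tue, hence t7 = Tue.
No further eliminations apply; t2 can still be any of Fri, Wed.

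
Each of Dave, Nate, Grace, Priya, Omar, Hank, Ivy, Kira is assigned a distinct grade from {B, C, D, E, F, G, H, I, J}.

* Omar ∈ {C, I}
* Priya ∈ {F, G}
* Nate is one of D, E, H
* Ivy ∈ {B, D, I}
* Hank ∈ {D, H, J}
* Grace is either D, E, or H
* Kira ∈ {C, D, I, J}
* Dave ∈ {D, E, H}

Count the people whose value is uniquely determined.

2

Dave, Nate, Grace share exactly the 3 values {D, E, H}; by pigeonhole those values go to them, so strike D, E, H from Hank, Ivy, Kira.
Hank must be J (only option left). Eliminate J elsewhere: Kira.
Omar and Kira between them cover only {C, I} — a naked pair. Remove those values from Ivy.
Ivy's domain is down to {B}, so Ivy = B.
Determined: Hank=J, Ivy=B. The other people each still have more than one consistent value. That makes 2.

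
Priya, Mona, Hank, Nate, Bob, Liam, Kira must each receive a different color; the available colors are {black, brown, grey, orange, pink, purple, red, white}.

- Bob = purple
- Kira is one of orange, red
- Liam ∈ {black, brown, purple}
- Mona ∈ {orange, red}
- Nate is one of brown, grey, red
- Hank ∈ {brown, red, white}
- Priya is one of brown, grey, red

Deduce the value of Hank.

white

Bob has just one choice, so Bob = purple. So Liam can't be purple.
The 6 still-open variables draw from only 6 values {black, brown, grey, orange, red, white}, so each is used; only Liam can be black, hence Liam = black.
Among the 5 still-open variables, white fits only Hank (and all 5 values in {brown, grey, orange, red, white} must be used), so Hank = white.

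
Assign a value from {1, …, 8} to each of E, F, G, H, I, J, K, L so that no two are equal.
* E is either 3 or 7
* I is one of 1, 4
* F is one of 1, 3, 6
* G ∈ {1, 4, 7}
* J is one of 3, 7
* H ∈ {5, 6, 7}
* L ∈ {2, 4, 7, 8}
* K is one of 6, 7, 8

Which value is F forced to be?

6

Among the 8 variables, 2 fits only L (and all 8 values in {1, 2, 3, 4, 5, 6, 7, 8} must be used), so L = 2.
The 7 still-open variables draw from only 7 values {1, 3, 4, 5, 6, 7, 8}, so each is used; only H can be 5, hence H = 5.
Among the 6 still-open variables, 8 fits only K (and all 6 values in {1, 3, 4, 6, 7, 8} must be used), so K = 8.
The 5 still-open variables together cover exactly {1, 3, 4, 6, 7} — 5 values for 5 variables — and 6 appears only in F's list, so F = 6.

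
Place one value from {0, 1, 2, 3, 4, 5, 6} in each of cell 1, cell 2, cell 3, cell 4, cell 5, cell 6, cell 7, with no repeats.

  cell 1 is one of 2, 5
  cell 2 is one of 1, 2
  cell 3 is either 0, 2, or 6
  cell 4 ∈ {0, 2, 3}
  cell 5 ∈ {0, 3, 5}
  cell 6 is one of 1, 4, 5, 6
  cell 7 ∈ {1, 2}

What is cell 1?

5

The 7 variables together cover exactly {0, 1, 2, 3, 4, 5, 6} — 7 values for 7 variables — and 4 appears only in cell 6's list, so cell 6 = 4.
Among the 6 still-open variables, 6 fits only cell 3 (and all 6 values in {0, 1, 2, 3, 5, 6} must be used), so cell 3 = 6.
The 2 variables cell 2 and cell 7 are confined to {1, 2}, which locks those values in; drop them from cell 1, cell 4.
So cell 1 = 5.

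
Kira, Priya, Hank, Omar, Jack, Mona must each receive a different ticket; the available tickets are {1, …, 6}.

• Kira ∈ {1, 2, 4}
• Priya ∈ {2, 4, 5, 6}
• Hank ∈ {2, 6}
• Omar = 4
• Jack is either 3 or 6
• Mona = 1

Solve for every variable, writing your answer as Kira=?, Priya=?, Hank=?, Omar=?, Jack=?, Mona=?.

Omar's domain is down to {4}, so Omar = 4. So Kira, Priya can't be 4.
That leaves Mona = 1. Eliminate 1 elsewhere: Kira.
Kira has just one choice, so Kira = 2. Eliminate 2 elsewhere: Priya, Hank.
Hank must be 6 (only option left). So Priya, Jack can't be 6.
Jack must be 3 (only option left).
Priya must be 5 (only option left).

Kira=2, Priya=5, Hank=6, Omar=4, Jack=3, Mona=1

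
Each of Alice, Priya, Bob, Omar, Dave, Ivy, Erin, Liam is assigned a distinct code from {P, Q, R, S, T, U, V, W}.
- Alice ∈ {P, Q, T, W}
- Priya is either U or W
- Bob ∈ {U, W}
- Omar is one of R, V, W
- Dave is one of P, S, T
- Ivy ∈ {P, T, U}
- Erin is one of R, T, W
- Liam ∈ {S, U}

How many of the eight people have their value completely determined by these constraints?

4

The 8 variables together cover exactly {P, Q, R, S, T, U, V, W} — 8 values for 8 variables — and Q appears only in Alice's list, so Alice = Q.
The 7 still-open variables draw from only 7 values {P, R, S, T, U, V, W}, so each is used; only Omar can be V, hence Omar = V.
The 6 still-open variables draw from only 6 values {P, R, S, T, U, W}, so each is used; only Erin can be R, hence Erin = R.
The 2 variables Priya and Bob are confined to {U, W}, which locks those values in; drop them from Ivy, Liam.
Liam's domain is down to {S}, so Liam = S. Eliminate S elsewhere: Dave.
Determined: Alice=Q, Omar=V, Erin=R, Liam=S. The other people each still have more than one consistent value. That makes 4.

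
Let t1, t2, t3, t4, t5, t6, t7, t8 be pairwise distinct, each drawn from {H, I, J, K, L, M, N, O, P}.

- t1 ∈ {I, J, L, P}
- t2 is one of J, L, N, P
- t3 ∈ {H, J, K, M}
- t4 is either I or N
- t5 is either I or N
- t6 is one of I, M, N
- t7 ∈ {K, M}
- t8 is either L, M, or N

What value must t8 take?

The 8 variables draw from only 8 values {H, I, J, K, L, M, N, P}, so each is used; only t3 can be H, hence t3 = H.
The 7 still-open variables draw from only 7 values {I, J, K, L, M, N, P}, so each is used; only t7 can be K, hence t7 = K.
t4 and t5 share exactly the 2 values {I, N}; by pigeonhole those values go to them, so strike I, N from t1, t2, t6, t8.
t6 must be M (only option left). Strike M from t8.
So t8 = L.

L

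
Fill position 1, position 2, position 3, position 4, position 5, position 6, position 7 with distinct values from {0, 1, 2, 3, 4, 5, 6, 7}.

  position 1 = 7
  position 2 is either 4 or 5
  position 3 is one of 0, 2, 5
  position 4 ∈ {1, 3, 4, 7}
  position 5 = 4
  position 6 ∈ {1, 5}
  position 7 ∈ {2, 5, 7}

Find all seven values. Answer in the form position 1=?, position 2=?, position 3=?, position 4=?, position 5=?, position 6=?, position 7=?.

position 1=7, position 2=5, position 3=0, position 4=3, position 5=4, position 6=1, position 7=2

position 1 must be 7 (only option left). Eliminate 7 elsewhere: position 4, position 7.
position 5 has just one choice, so position 5 = 4. So position 2, position 4 can't be 4.
That leaves position 2 = 5. Remove 5 from position 3, position 6, position 7.
That leaves position 6 = 1. So position 4 can't be 1.
position 7 must be 2 (only option left). Remove 2 from position 3.
That leaves position 3 = 0.
That leaves position 4 = 3.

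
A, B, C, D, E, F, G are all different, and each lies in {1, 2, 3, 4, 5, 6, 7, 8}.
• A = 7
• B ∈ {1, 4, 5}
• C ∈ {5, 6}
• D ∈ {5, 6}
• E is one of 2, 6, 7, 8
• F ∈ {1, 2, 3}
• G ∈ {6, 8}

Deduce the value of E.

2

A has just one choice, so A = 7. Remove 7 from E.
C and D between them cover only {5, 6} — a naked pair. Remove those values from B, E, G.
G's domain is down to {8}, so G = 8. Eliminate 8 elsewhere: E.
So E = 2.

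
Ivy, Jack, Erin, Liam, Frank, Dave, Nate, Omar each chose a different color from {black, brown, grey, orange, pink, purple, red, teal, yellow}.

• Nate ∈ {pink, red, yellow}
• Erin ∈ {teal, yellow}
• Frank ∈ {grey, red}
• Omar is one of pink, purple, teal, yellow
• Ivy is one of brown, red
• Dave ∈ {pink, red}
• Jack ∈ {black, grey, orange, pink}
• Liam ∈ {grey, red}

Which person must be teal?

Liam and Frank share exactly the 2 values {grey, red}; by pigeonhole those values go to them, so strike grey, red from Ivy, Jack, Dave, Nate.
Ivy has just one choice, so Ivy = brown.
Dave must be pink (only option left). Remove pink from Jack, Nate, Omar.
Nate has just one choice, so Nate = yellow. So Erin, Omar can't be yellow.
So teal goes to Erin.

Erin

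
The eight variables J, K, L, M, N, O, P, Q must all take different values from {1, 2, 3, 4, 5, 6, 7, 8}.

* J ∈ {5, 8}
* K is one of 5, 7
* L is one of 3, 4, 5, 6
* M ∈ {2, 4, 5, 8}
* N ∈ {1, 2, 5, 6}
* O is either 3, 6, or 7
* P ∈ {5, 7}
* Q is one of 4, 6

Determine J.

Among the 8 variables, 1 fits only N (and all 8 values in {1, 2, 3, 4, 5, 6, 7, 8} must be used), so N = 1.
The 7 still-open variables draw from only 7 values {2, 3, 4, 5, 6, 7, 8}, so each is used; only M can be 2, hence M = 2.
The 6 still-open variables draw from only 6 values {3, 4, 5, 6, 7, 8}, so each is used; only J can be 8, hence J = 8.

8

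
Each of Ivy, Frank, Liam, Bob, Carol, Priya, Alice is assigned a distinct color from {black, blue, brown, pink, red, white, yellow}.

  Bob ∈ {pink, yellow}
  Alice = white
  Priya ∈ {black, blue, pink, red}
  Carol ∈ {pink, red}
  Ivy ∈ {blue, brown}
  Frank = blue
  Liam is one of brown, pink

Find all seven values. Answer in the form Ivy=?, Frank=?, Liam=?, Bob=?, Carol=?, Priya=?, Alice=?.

Frank's domain is down to {blue}, so Frank = blue. Remove blue from Ivy, Priya.
Alice must be white (only option left).
Ivy must be brown (only option left). Eliminate brown elsewhere: Liam.
That leaves Liam = pink. Remove pink from Bob, Carol, Priya.
Bob must be yellow (only option left).
Carol has just one choice, so Carol = red. So Priya can't be red.
Priya's domain is down to {black}, so Priya = black.

Ivy=brown, Frank=blue, Liam=pink, Bob=yellow, Carol=red, Priya=black, Alice=white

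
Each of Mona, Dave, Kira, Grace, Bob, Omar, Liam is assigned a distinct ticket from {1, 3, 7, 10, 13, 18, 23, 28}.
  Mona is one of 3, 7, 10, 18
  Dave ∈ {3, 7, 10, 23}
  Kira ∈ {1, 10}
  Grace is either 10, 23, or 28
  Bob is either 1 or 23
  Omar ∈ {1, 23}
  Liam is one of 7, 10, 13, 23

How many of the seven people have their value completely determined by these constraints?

The 2 variables Bob and Omar are confined to {1, 23}, which locks those values in; drop them from Dave, Kira, Grace, Liam.
Kira's domain is down to {10}, so Kira = 10. Strike 10 from Mona, Dave, Grace, Liam.
Grace has just one choice, so Grace = 28.
Determined: Kira=10, Grace=28. The other people each still have more than one consistent value. That makes 2.

2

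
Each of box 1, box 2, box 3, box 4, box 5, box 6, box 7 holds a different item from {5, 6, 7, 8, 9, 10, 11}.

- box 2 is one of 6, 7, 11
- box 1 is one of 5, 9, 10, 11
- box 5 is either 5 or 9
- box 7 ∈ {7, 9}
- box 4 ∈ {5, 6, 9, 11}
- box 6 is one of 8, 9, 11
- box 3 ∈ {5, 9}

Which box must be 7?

box 7

The 7 variables together cover exactly {5, 6, 7, 8, 9, 10, 11} — 7 values for 7 variables — and 8 appears only in box 6's list, so box 6 = 8.
The 6 still-open variables together cover exactly {5, 6, 7, 9, 10, 11} — 6 values for 6 variables — and 10 appears only in box 1's list, so box 1 = 10.
box 3 and box 5 between them cover only {5, 9} — a naked pair. Remove those values from box 4, box 7.
So 7 goes to box 7.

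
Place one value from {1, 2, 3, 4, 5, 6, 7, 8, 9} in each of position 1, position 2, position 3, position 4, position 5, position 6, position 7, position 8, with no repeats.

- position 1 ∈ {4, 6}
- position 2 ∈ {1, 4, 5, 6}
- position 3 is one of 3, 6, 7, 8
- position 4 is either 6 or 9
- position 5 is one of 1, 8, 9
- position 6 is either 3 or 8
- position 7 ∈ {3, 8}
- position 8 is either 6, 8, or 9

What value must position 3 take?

The 8 variables together cover exactly {1, 3, 4, 5, 6, 7, 8, 9} — 8 values for 8 variables — and 5 appears only in position 2's list, so position 2 = 5.
The 7 still-open variables together cover exactly {1, 3, 4, 6, 7, 8, 9} — 7 values for 7 variables — and 1 appears only in position 5's list, so position 5 = 1.
The 6 still-open variables together cover exactly {3, 4, 6, 7, 8, 9} — 6 values for 6 variables — and 4 appears only in position 1's list, so position 1 = 4.
Among the 5 still-open variables, 7 fits only position 3 (and all 5 values in {3, 6, 7, 8, 9} must be used), so position 3 = 7.

7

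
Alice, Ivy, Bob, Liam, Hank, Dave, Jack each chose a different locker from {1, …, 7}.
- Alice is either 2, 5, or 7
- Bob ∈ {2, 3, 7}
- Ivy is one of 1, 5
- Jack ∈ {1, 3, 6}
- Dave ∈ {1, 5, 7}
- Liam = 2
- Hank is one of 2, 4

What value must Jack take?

6

Liam must be 2 (only option left). Eliminate 2 elsewhere: Alice, Bob, Hank.
Hank's domain is down to {4}, so Hank = 4.
The 5 still-open variables together cover exactly {1, 3, 5, 6, 7} — 5 values for 5 variables — and 6 appears only in Jack's list, so Jack = 6.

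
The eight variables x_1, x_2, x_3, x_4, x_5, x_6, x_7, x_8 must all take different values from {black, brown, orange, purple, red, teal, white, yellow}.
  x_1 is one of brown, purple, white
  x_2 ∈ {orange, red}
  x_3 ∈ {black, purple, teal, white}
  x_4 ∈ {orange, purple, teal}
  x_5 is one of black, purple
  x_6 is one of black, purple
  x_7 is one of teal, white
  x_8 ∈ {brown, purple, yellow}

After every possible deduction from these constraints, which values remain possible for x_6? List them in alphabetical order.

Among the 8 variables, red fits only x_2 (and all 8 values in {black, brown, orange, purple, red, teal, white, yellow} must be used), so x_2 = red.
The 7 still-open variables draw from only 7 values {black, brown, orange, purple, teal, white, yellow}, so each is used; only x_4 can be orange, hence x_4 = orange.
The 6 still-open variables draw from only 6 values {black, brown, purple, teal, white, yellow}, so each is used; only x_8 can be yellow, hence x_8 = yellow.
The 5 still-open variables draw from only 5 values {black, brown, purple, teal, white}, so each is used; only x_1 can be brown, hence x_1 = brown.
x_5 and x_6 share exactly the 2 values {black, purple}; by pigeonhole those values go to them, so strike black, purple from x_3.
No further eliminations apply; x_6 can still be any of black, purple.

black, purple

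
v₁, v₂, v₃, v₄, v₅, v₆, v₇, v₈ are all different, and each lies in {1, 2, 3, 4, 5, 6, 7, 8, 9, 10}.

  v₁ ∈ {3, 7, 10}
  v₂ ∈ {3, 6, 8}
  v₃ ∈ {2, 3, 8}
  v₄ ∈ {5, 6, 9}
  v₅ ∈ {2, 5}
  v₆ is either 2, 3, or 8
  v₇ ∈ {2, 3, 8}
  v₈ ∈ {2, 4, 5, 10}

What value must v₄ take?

9

v₃, v₆, v₇ between them cover only {2, 3, 8} — a naked triple. Remove those values from v₁, v₂, v₅, v₈.
v₂'s domain is down to {6}, so v₂ = 6. Remove 6 from v₄.
That leaves v₅ = 5. So v₄, v₈ can't be 5.
So v₄ = 9.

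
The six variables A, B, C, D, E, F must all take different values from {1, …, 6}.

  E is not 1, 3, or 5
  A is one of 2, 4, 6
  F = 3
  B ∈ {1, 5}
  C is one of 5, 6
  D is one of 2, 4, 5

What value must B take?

1

F's domain is down to {3}, so F = 3.
The 5 still-open variables draw from only 5 values {1, 2, 4, 5, 6}, so each is used; only B can be 1, hence B = 1.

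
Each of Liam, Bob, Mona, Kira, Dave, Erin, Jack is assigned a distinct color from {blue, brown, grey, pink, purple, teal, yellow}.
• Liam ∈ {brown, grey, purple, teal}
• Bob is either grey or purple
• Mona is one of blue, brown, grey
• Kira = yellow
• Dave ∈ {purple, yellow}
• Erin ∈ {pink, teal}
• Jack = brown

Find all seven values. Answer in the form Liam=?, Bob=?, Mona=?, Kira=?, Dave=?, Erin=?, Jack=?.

Liam=teal, Bob=grey, Mona=blue, Kira=yellow, Dave=purple, Erin=pink, Jack=brown

Kira has just one choice, so Kira = yellow. Strike yellow from Dave.
Dave's domain is down to {purple}, so Dave = purple. Remove purple from Liam, Bob.
Jack has just one choice, so Jack = brown. Eliminate brown elsewhere: Liam, Mona.
That leaves Bob = grey. Remove grey from Liam, Mona.
That leaves Mona = blue.
Liam has just one choice, so Liam = teal. So Erin can't be teal.
Erin has just one choice, so Erin = pink.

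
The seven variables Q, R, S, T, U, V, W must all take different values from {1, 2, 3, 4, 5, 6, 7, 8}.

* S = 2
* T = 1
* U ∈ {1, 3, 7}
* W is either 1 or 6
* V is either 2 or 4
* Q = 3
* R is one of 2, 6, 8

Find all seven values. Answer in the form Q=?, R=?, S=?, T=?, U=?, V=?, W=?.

Q's domain is down to {3}, so Q = 3. Remove 3 from U.
That leaves S = 2. Remove 2 from R, V.
T's domain is down to {1}, so T = 1. Eliminate 1 elsewhere: U, W.
That leaves U = 7.
V's domain is down to {4}, so V = 4.
W's domain is down to {6}, so W = 6. Eliminate 6 elsewhere: R.
R has just one choice, so R = 8.

Q=3, R=8, S=2, T=1, U=7, V=4, W=6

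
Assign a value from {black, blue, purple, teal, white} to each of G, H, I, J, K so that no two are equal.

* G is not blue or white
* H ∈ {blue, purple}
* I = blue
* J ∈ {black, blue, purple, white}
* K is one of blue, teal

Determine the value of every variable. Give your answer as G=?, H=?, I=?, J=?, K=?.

G=black, H=purple, I=blue, J=white, K=teal

I has just one choice, so I = blue. So H, J, K can't be blue.
K's domain is down to {teal}, so K = teal. So G can't be teal.
H's domain is down to {purple}, so H = purple. So G, J can't be purple.
G has just one choice, so G = black. Remove black from J.
J must be white (only option left).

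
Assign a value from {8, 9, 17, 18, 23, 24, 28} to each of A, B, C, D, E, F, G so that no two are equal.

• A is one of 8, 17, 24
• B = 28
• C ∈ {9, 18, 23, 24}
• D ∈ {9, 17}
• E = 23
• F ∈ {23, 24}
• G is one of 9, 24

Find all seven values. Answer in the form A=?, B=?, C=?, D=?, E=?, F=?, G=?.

B must be 28 (only option left).
E's domain is down to {23}, so E = 23. So C, F can't be 23.
F must be 24 (only option left). Strike 24 from A, C, G.
G must be 9 (only option left). So C, D can't be 9.
C's domain is down to {18}, so C = 18.
That leaves D = 17. Eliminate 17 elsewhere: A.
A has just one choice, so A = 8.

A=8, B=28, C=18, D=17, E=23, F=24, G=9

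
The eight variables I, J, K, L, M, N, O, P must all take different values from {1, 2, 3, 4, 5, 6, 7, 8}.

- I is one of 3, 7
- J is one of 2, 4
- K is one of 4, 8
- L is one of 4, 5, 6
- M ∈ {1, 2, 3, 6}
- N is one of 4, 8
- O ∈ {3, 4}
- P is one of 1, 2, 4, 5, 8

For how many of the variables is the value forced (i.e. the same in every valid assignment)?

3

The 8 variables draw from only 8 values {1, 2, 3, 4, 5, 6, 7, 8}, so each is used; only I can be 7, hence I = 7.
The 2 variables K and N are confined to {4, 8}, which locks those values in; drop them from J, L, O, P.
J's domain is down to {2}, so J = 2. So M, P can't be 2.
O must be 3 (only option left). Remove 3 from M.
Determined: I=7, J=2, O=3. The other variables each still have more than one consistent value. That makes 3.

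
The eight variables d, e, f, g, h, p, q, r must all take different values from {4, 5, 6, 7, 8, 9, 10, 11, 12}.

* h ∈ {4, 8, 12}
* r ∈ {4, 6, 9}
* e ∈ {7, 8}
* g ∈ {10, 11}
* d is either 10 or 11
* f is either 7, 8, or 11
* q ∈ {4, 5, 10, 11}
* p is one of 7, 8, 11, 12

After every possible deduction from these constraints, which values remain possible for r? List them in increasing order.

6, 9

d and g between them cover only {10, 11} — a naked pair. Remove those values from f, p, q.
e and f share exactly the 2 values {7, 8}; by pigeonhole those values go to them, so strike 7, 8 from h, p.
p must be 12 (only option left). Remove 12 from h.
That leaves h = 4. Strike 4 from q, r.
q's domain is down to {5}, so q = 5.
No further eliminations apply; r can still be any of 6, 9.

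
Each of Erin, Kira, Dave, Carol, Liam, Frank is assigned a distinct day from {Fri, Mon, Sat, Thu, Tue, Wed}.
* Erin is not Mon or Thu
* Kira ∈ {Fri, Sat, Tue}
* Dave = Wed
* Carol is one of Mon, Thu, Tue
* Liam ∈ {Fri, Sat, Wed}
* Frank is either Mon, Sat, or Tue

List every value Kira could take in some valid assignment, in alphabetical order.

Dave must be Wed (only option left). So Erin, Liam can't be Wed.
Among the 5 still-open variables, Thu fits only Carol (and all 5 values in {Fri, Mon, Sat, Thu, Tue} must be used), so Carol = Thu.
Among the 4 still-open variables, Mon fits only Frank (and all 4 values in {Fri, Mon, Sat, Tue} must be used), so Frank = Mon.
No further eliminations apply; Kira can still be any of Fri, Sat, Tue.

Fri, Sat, Tue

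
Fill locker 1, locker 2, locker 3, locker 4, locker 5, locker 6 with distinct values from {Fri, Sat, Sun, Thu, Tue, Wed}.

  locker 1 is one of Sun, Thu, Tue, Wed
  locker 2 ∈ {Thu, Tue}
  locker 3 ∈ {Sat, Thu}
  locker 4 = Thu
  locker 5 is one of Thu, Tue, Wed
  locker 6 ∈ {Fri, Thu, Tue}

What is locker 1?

locker 4 must be Thu (only option left). Eliminate Thu elsewhere: locker 1, locker 2, locker 3, locker 5, locker 6.
locker 2's domain is down to {Tue}, so locker 2 = Tue. Eliminate Tue elsewhere: locker 1, locker 5, locker 6.
That leaves locker 3 = Sat.
locker 5 must be Wed (only option left). Strike Wed from locker 1.
So locker 1 = Sun.

Sun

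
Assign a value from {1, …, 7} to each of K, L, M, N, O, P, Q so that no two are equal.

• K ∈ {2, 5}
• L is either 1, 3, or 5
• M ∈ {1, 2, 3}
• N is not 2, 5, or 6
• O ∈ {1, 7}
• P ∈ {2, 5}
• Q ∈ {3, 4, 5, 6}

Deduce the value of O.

7

Among the 7 variables, 6 fits only Q (and all 7 values in {1, 2, 3, 4, 5, 6, 7} must be used), so Q = 6.
The 6 still-open variables draw from only 6 values {1, 2, 3, 4, 5, 7}, so each is used; only N can be 4, hence N = 4.
Among the 5 still-open variables, 7 fits only O (and all 5 values in {1, 2, 3, 5, 7} must be used), so O = 7.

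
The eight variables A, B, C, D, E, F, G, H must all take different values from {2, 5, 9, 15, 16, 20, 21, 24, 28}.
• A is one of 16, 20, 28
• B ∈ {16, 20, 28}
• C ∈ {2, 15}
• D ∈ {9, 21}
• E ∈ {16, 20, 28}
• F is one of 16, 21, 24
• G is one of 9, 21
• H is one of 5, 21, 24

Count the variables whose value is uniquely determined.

2

D and G share exactly the 2 values {9, 21}; by pigeonhole those values go to them, so strike 9, 21 from F, H.
The 3 variables A, B, E are confined to {16, 20, 28}, which locks those values in; drop them from F.
F has just one choice, so F = 24. Strike 24 from H.
H has just one choice, so H = 5.
Determined: F=24, H=5. The other variables each still have more than one consistent value. That makes 2.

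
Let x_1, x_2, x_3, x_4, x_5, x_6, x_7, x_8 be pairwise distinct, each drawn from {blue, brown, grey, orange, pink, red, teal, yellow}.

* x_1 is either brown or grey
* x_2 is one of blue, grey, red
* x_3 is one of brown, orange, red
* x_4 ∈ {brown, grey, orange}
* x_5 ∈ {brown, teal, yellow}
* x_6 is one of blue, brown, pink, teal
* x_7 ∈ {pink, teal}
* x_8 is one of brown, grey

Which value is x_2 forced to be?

blue

The 8 variables draw from only 8 values {blue, brown, grey, orange, pink, red, teal, yellow}, so each is used; only x_5 can be yellow, hence x_5 = yellow.
x_1 and x_8 share exactly the 2 values {brown, grey}; by pigeonhole those values go to them, so strike brown, grey from x_2, x_3, x_4, x_6.
x_4's domain is down to {orange}, so x_4 = orange. Eliminate orange elsewhere: x_3.
x_3 must be red (only option left). Strike red from x_2.
So x_2 = blue.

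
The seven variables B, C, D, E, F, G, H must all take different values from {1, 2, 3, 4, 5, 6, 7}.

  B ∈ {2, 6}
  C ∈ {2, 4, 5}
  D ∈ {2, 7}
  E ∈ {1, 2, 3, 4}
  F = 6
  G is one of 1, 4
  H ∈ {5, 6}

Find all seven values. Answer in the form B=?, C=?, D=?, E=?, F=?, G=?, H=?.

B=2, C=4, D=7, E=3, F=6, G=1, H=5

F's domain is down to {6}, so F = 6. Strike 6 from B, H.
H's domain is down to {5}, so H = 5. So C can't be 5.
That leaves B = 2. So C, D, E can't be 2.
C's domain is down to {4}, so C = 4. Eliminate 4 elsewhere: E, G.
D has just one choice, so D = 7.
G must be 1 (only option left). Eliminate 1 elsewhere: E.
E has just one choice, so E = 3.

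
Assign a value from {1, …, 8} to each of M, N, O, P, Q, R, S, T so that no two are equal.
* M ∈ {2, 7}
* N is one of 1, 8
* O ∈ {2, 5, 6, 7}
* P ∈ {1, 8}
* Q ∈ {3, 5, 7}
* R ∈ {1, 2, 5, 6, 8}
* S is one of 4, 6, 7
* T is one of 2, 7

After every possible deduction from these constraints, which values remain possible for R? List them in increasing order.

5, 6

The 8 variables draw from only 8 values {1, 2, 3, 4, 5, 6, 7, 8}, so each is used; only Q can be 3, hence Q = 3.
The 7 still-open variables draw from only 7 values {1, 2, 4, 5, 6, 7, 8}, so each is used; only S can be 4, hence S = 4.
M and T share exactly the 2 values {2, 7}; by pigeonhole those values go to them, so strike 2, 7 from O, R.
N and P share exactly the 2 values {1, 8}; by pigeonhole those values go to them, so strike 1, 8 from R.
No further eliminations apply; R can still be any of 5, 6.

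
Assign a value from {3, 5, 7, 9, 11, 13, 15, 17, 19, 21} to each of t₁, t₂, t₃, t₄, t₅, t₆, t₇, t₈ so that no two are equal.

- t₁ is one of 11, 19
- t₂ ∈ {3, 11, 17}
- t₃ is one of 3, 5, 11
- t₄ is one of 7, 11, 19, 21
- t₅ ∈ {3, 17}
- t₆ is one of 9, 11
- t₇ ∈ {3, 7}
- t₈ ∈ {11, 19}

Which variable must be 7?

t₇

The 8 variables together cover exactly {3, 5, 7, 9, 11, 17, 19, 21} — 8 values for 8 variables — and 5 appears only in t₃'s list, so t₃ = 5.
The 7 still-open variables together cover exactly {3, 7, 9, 11, 17, 19, 21} — 7 values for 7 variables — and 9 appears only in t₆'s list, so t₆ = 9.
The 6 still-open variables draw from only 6 values {3, 7, 11, 17, 19, 21}, so each is used; only t₄ can be 21, hence t₄ = 21.
The 5 still-open variables draw from only 5 values {3, 7, 11, 17, 19}, so each is used; only t₇ can be 7, hence t₇ = 7.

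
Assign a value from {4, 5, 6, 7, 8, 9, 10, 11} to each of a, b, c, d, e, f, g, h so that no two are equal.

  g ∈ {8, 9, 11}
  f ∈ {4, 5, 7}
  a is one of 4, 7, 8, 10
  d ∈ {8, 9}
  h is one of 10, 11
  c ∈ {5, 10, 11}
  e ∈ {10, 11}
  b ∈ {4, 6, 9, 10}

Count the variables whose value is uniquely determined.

2

The 8 variables draw from only 8 values {4, 5, 6, 7, 8, 9, 10, 11}, so each is used; only b can be 6, hence b = 6.
e and h between them cover only {10, 11} — a naked pair. Remove those values from a, c, g.
c's domain is down to {5}, so c = 5. Eliminate 5 elsewhere: f.
The 2 variables d and g are confined to {8, 9}, which locks those values in; drop them from a.
Determined: b=6, c=5. The other variables each still have more than one consistent value. That makes 2.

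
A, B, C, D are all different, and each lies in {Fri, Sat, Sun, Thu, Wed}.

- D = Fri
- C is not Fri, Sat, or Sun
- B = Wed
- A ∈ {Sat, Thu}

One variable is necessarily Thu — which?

C

B's domain is down to {Wed}, so B = Wed. Eliminate Wed elsewhere: C.
So Thu goes to C.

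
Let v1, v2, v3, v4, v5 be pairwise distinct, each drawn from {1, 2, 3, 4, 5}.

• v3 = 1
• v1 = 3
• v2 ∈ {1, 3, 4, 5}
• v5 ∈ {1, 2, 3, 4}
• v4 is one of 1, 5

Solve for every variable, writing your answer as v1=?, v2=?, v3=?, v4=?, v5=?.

v1's domain is down to {3}, so v1 = 3. Strike 3 from v2, v5.
v3 must be 1 (only option left). So v2, v4, v5 can't be 1.
v4 must be 5 (only option left). So v2 can't be 5.
v2 has just one choice, so v2 = 4. Strike 4 from v5.
v5 must be 2 (only option left).

v1=3, v2=4, v3=1, v4=5, v5=2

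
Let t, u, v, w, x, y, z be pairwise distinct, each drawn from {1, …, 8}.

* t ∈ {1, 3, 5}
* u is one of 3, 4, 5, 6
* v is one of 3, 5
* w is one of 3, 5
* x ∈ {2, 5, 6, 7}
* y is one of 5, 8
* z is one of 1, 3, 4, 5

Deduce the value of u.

6

The 2 variables v and w are confined to {3, 5}, which locks those values in; drop them from t, u, x, y, z.
t must be 1 (only option left). So z can't be 1.
y must be 8 (only option left).
That leaves z = 4. Strike 4 from u.
So u = 6.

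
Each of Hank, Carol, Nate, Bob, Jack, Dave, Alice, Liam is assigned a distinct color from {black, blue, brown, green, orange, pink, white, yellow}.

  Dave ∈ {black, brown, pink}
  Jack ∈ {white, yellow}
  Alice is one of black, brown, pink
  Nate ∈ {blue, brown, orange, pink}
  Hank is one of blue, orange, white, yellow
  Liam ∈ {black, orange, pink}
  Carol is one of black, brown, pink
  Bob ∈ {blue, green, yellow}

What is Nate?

The 8 variables together cover exactly {black, blue, brown, green, orange, pink, white, yellow} — 8 values for 8 variables — and green appears only in Bob's list, so Bob = green.
Carol, Dave, Alice between them cover only {black, brown, pink} — a naked triple. Remove those values from Nate, Liam.
Liam has just one choice, so Liam = orange. So Hank, Nate can't be orange.
So Nate = blue.

blue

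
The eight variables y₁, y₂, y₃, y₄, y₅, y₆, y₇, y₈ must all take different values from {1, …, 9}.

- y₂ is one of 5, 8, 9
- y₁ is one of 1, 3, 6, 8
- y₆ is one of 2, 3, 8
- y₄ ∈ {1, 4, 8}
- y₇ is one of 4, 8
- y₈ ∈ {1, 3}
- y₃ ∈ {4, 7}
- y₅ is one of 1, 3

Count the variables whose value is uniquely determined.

y₅ and y₈ share exactly the 2 values {1, 3}; by pigeonhole those values go to them, so strike 1, 3 from y₁, y₄, y₆.
The 2 variables y₄ and y₇ are confined to {4, 8}, which locks those values in; drop them from y₁, y₂, y₃, y₆.
y₁ has just one choice, so y₁ = 6.
y₃ must be 7 (only option left).
y₆'s domain is down to {2}, so y₆ = 2.
Determined: y₁=6, y₃=7, y₆=2. The other variables each still have more than one consistent value. That makes 3.

3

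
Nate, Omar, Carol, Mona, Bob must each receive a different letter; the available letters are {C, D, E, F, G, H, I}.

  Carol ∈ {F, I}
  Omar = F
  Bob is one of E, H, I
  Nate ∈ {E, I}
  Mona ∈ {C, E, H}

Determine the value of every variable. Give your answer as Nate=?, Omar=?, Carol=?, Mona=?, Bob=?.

Omar must be F (only option left). So Carol can't be F.
That leaves Carol = I. Strike I from Nate, Bob.
Nate's domain is down to {E}, so Nate = E. Eliminate E elsewhere: Mona, Bob.
Bob's domain is down to {H}, so Bob = H. Strike H from Mona.
Mona has just one choice, so Mona = C.

Nate=E, Omar=F, Carol=I, Mona=C, Bob=H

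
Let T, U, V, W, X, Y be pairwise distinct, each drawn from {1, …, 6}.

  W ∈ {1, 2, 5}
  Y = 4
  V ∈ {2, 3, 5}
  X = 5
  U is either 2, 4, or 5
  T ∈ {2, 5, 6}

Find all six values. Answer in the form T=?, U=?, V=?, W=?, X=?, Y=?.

X's domain is down to {5}, so X = 5. Strike 5 from T, U, V, W.
Y's domain is down to {4}, so Y = 4. Remove 4 from U.
U must be 2 (only option left). Strike 2 from T, V, W.
V has just one choice, so V = 3.
W has just one choice, so W = 1.
T must be 6 (only option left).

T=6, U=2, V=3, W=1, X=5, Y=4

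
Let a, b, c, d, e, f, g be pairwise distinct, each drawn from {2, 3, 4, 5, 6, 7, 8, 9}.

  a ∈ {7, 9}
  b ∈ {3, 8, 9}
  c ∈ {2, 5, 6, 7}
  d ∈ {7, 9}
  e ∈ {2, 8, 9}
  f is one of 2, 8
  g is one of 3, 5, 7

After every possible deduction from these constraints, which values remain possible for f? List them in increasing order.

2, 8

The 7 variables draw from only 7 values {2, 3, 5, 6, 7, 8, 9}, so each is used; only c can be 6, hence c = 6.
Among the 6 still-open variables, 5 fits only g (and all 6 values in {2, 3, 5, 7, 8, 9} must be used), so g = 5.
The 5 still-open variables together cover exactly {2, 3, 7, 8, 9} — 5 values for 5 variables — and 3 appears only in b's list, so b = 3.
The 2 variables a and d are confined to {7, 9}, which locks those values in; drop them from e.
No further eliminations apply; f can still be any of 2, 8.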